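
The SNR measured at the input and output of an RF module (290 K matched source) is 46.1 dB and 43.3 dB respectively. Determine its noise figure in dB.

2.8 dB

NF (dB) = SNR_in(dB) − SNR_out(dB) when the source is at T₀
NF = 46.1 − 43.3 = 2.8 dB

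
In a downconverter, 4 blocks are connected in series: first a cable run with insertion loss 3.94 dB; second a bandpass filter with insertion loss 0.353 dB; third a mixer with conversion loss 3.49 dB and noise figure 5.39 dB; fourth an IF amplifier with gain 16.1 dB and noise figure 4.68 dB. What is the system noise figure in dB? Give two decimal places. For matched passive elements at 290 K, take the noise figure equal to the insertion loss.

Convert to linear (a loss of L dB is a gain of −L dB): F_i = 10^(NF_i/10), G_i = 10^(G_i,dB/10)
  Stage 1: F_1 = 10^(3.94/10) = 2.477, G_1 = 10^(−3.94/10) = 0.4036
  Stage 2: F_2 = 10^(0.353/10) = 1.085, G_2 = 10^(−0.353/10) = 0.9219
  Stage 3: F_3 = 10^(5.39/10) = 3.459, G_3 = 10^(−3.49/10) = 0.4477
  Stage 4: F_4 = 10^(4.68/10) = 2.938, G_4 = 10^(16.1/10) = 40.74
Friis cascade:
  F = 2.477 + (1.085 − 1)/0.4036 + (3.459 − 1)/0.3721 + (2.938 − 1)/0.1666 = 20.93
NF = 10 log₁₀(20.93) = 13.21 dB

13.21 dB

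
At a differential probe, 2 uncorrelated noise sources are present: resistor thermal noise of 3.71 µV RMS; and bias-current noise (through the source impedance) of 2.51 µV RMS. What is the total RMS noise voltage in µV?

4.48 µV

Uncorrelated sources add in power (mean-square): V_tot = √(ΣV_i²)
V_tot = √[(3.71×10⁻⁶)² + (2.51×10⁻⁶)²] = 4.48×10⁻⁶ V = 4.48 µV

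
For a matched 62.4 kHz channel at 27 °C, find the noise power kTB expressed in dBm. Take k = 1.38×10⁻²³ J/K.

T = 27 °C + 273.15 = 300.15 K
P_n = kTB = 1.38×10⁻²³ × 300.15 × 6.24×10⁴ = 2.58×10⁻¹⁶ W
In dBm: 10 log₁₀(2.58×10⁻¹⁶ / 10⁻³) = −125.9 dBm

−125.9 dBm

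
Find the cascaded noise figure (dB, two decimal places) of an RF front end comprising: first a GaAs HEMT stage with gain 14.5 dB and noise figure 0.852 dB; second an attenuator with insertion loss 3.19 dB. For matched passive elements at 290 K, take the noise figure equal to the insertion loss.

Convert to linear (a loss of L dB is a gain of −L dB): F_i = 10^(NF_i/10), G_i = 10^(G_i,dB/10)
  Stage 1: F_1 = 10^(0.852/10) = 1.217, G_1 = 10^(14.5/10) = 28.18
  Stage 2: F_2 = 10^(3.19/10) = 2.084, G_2 = 10^(−3.19/10) = 0.4797
Friis cascade:
  F = 1.217 + (2.084 − 1)/28.18 = 1.255
NF = 10 log₁₀(1.255) = 0.99 dB

0.99 dB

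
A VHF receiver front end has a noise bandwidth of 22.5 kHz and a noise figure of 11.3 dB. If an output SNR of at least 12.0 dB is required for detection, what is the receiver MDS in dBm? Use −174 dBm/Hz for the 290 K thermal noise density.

Sensitivity = −174 + 10 log₁₀(B) + NF + SNR_min
= −174 + 43.52 + 11.3 + 12.0
= −107.18 dBm → −107.2 dBm

−107.2 dBm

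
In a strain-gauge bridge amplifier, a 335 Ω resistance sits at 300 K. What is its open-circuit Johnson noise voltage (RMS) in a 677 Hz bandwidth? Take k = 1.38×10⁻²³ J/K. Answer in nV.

61.3 nV

V_n = √(4kTRB)
4kTRB = 4 × 1.38×10⁻²³ × 300 × 3.35×10² × 6.77×10² = 3.76×10⁻¹⁵ V²
V_n = √(3.76×10⁻¹⁵) = 6.13×10⁻⁸ V = 61.3 nV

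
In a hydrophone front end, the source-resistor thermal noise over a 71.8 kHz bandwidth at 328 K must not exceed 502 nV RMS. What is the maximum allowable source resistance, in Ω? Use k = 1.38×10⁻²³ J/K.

194 Ω

Johnson–Nyquist: V_n = √(4kTRB) ⇒ R = V_n² / (4kTB)
4kTB = 4 × 1.38×10⁻²³ × 328 × 7.18×10⁴ = 1.30×10⁻¹⁵
R = (5.02×10⁻⁷)² / 1.30×10⁻¹⁵ = 1.94×10² Ω = 194 Ω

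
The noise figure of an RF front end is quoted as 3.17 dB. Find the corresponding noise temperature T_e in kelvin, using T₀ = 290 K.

312 K

F = 10^(3.17/10) = 2.07491
T_e = (F − 1)·T₀ = (2.07491 − 1) × 290 = 312 K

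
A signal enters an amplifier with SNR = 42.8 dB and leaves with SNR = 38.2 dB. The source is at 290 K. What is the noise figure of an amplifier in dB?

NF (dB) = SNR_in(dB) − SNR_out(dB) when the source is at T₀
NF = 42.8 − 38.2 = 4.6 dB

4.6 dB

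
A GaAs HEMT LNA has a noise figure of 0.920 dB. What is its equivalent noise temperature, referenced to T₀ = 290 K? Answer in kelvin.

68.4 K

F = 10^(0.920/10) = 1.23595
T_e = (F − 1)·T₀ = (1.23595 − 1) × 290 = 68.4 K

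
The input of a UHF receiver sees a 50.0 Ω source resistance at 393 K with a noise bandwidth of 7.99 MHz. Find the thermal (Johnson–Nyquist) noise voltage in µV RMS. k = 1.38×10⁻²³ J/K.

2.94 µV

V_n = √(4kTRB)
4kTRB = 4 × 1.38×10⁻²³ × 393 × 5.00×10¹ × 7.99×10⁶ = 8.67×10⁻¹² V²
V_n = √(8.67×10⁻¹²) = 2.94×10⁻⁶ V = 2.94 µV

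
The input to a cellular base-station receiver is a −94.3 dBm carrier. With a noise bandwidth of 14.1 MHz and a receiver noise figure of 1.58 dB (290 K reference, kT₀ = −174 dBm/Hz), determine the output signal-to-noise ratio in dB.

6.6 dB

Noise floor: N = −174 + 10 log₁₀(B) + NF
10 log₁₀(1.41×10⁷) = 71.49 dB
N = −174 + 71.49 + 1.58 = −100.93 dBm
SNR = P_sig − N = −94.3 − (−100.93) = 6.63 dB → 6.6 dB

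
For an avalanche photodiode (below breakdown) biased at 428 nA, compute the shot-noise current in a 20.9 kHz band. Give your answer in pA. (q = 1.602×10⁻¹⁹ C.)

53.5 pA

I_n = √(2qI·B)
2qI·B = 2 × 1.602×10⁻¹⁹ × 4.28×10⁻⁷ × 2.09×10⁴ = 2.87×10⁻²¹ A²
I_n = √(2.87×10⁻²¹) = 5.35×10⁻¹¹ A = 53.5 pA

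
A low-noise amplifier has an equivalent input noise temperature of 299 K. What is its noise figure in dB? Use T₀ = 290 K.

3.08 dB

F = 1 + T_e/T₀ = 1 + 299/290 = 2.03103
NF = 10 log₁₀(2.03103) = 3.08 dB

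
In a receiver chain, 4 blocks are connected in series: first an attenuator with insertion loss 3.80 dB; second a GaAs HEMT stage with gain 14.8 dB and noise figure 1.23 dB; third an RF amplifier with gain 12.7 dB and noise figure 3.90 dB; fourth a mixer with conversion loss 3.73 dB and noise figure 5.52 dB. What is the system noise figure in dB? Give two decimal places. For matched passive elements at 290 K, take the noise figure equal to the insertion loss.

5.20 dB

Convert to linear (a loss of L dB is a gain of −L dB): F_i = 10^(NF_i/10), G_i = 10^(G_i,dB/10)
  Stage 1: F_1 = 10^(3.80/10) = 2.399, G_1 = 10^(−3.80/10) = 0.4169
  Stage 2: F_2 = 10^(1.23/10) = 1.327, G_2 = 10^(14.8/10) = 30.20
  Stage 3: F_3 = 10^(3.90/10) = 2.455, G_3 = 10^(12.7/10) = 18.62
  Stage 4: F_4 = 10^(5.52/10) = 3.565, G_4 = 10^(−3.73/10) = 0.4236
Friis cascade:
  F = 2.399 + (1.327 − 1)/0.4169 + (2.455 − 1)/12.59 + (3.565 − 1)/234.4 = 3.311
NF = 10 log₁₀(3.311) = 5.20 dB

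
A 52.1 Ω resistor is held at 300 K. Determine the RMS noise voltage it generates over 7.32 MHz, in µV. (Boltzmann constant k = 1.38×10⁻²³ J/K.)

V_n = √(4kTRB)
4kTRB = 4 × 1.38×10⁻²³ × 300 × 5.21×10¹ × 7.32×10⁶ = 6.32×10⁻¹² V²
V_n = √(6.32×10⁻¹²) = 2.51×10⁻⁶ V = 2.51 µV

2.51 µV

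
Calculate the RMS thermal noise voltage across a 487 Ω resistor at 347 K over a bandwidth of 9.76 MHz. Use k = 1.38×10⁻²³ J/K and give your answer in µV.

9.54 µV

V_n = √(4kTRB)
4kTRB = 4 × 1.38×10⁻²³ × 347 × 4.87×10² × 9.76×10⁶ = 9.10×10⁻¹¹ V²
V_n = √(9.10×10⁻¹¹) = 9.54×10⁻⁶ V = 9.54 µV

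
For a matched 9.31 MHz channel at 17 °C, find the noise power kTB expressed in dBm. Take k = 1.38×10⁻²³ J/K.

T = 17 °C + 273.15 = 290.15 K
P_n = kTB = 1.38×10⁻²³ × 290.15 × 9.31×10⁶ = 3.73×10⁻¹⁴ W
In dBm: 10 log₁₀(3.73×10⁻¹⁴ / 10⁻³) = −104.3 dBm

−104.3 dBm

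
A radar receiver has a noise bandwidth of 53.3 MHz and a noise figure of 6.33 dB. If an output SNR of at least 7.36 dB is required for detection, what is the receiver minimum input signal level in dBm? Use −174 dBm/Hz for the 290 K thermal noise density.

−83.0 dBm

Sensitivity = −174 + 10 log₁₀(B) + NF + SNR_min
= −174 + 77.27 + 6.33 + 7.36
= −83.04 dBm → −83.0 dBm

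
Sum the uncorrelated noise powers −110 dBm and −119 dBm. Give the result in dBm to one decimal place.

−109.5 dBm

Convert to linear, add, convert back:
P₁ = 1.00×10⁻¹⁴ W, P₂ = 1.26×10⁻¹⁵ W
P_tot = 1.13×10⁻¹⁴ W → 10 log₁₀(P_tot / 10⁻³) = −109.5 dBm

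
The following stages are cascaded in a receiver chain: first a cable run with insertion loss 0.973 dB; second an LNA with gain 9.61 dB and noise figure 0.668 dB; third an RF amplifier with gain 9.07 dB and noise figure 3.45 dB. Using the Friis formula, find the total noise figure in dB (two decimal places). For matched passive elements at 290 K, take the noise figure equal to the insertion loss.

Convert to linear (a loss of L dB is a gain of −L dB): F_i = 10^(NF_i/10), G_i = 10^(G_i,dB/10)
  Stage 1: F_1 = 10^(0.973/10) = 1.251, G_1 = 10^(−0.973/10) = 0.7993
  Stage 2: F_2 = 10^(0.668/10) = 1.166, G_2 = 10^(9.61/10) = 9.141
  Stage 3: F_3 = 10^(3.45/10) = 2.213, G_3 = 10^(9.07/10) = 8.072
Friis cascade:
  F = 1.251 + (1.166 − 1)/0.7993 + (2.213 − 1)/7.306 = 1.625
NF = 10 log₁₀(1.625) = 2.11 dB

2.11 dB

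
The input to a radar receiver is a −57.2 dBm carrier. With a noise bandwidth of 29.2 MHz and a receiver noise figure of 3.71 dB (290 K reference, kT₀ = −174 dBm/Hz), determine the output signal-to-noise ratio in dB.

38.4 dB

Noise floor: N = −174 + 10 log₁₀(B) + NF
10 log₁₀(2.92×10⁷) = 74.65 dB
N = −174 + 74.65 + 3.71 = −95.64 dBm
SNR = P_sig − N = −57.2 − (−95.64) = 38.44 dB → 38.4 dB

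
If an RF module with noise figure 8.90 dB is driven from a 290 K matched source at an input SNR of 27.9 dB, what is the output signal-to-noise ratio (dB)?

By definition F = SNR_in/SNR_out, so in dB: SNR_out = SNR_in − NF
SNR_out = 27.9 − 8.90 = 19.00 dB

19.00 dB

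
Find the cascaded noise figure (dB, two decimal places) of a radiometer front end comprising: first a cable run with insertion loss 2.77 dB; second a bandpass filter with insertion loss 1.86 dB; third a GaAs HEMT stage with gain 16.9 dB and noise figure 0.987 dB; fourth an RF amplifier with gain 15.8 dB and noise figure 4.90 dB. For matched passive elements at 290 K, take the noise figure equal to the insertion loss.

5.76 dB

Convert to linear (a loss of L dB is a gain of −L dB): F_i = 10^(NF_i/10), G_i = 10^(G_i,dB/10)
  Stage 1: F_1 = 10^(2.77/10) = 1.892, G_1 = 10^(−2.77/10) = 0.5284
  Stage 2: F_2 = 10^(1.86/10) = 1.535, G_2 = 10^(−1.86/10) = 0.6516
  Stage 3: F_3 = 10^(0.987/10) = 1.255, G_3 = 10^(16.9/10) = 48.98
  Stage 4: F_4 = 10^(4.90/10) = 3.090, G_4 = 10^(15.8/10) = 38.02
Friis cascade:
  F = 1.892 + (1.535 − 1)/0.5284 + (1.255 − 1)/0.3443 + (3.090 − 1)/16.87 = 3.769
NF = 10 log₁₀(3.769) = 5.76 dB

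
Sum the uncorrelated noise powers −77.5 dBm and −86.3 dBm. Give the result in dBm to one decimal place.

Convert to linear, add, convert back:
P₁ = 1.78×10⁻¹¹ W, P₂ = 2.34×10⁻¹² W
P_tot = 2.01×10⁻¹¹ W → 10 log₁₀(P_tot / 10⁻³) = −77.0 dBm

−77.0 dBm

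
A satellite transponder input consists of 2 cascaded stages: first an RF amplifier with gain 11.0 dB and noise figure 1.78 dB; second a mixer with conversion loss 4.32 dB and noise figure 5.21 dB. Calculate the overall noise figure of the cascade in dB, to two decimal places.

2.28 dB

Convert to linear (a loss of L dB is a gain of −L dB): F_i = 10^(NF_i/10), G_i = 10^(G_i,dB/10)
  Stage 1: F_1 = 10^(1.78/10) = 1.507, G_1 = 10^(11.0/10) = 12.59
  Stage 2: F_2 = 10^(5.21/10) = 3.319, G_2 = 10^(−4.32/10) = 0.3698
Friis cascade:
  F = 1.507 + (3.319 − 1)/12.59 = 1.691
NF = 10 log₁₀(1.691) = 2.28 dB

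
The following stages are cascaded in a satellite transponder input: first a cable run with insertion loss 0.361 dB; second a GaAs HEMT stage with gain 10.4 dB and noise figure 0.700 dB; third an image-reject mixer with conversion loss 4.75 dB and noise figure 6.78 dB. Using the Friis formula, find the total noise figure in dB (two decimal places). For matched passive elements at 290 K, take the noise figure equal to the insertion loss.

2.17 dB

Convert to linear (a loss of L dB is a gain of −L dB): F_i = 10^(NF_i/10), G_i = 10^(G_i,dB/10)
  Stage 1: F_1 = 10^(0.361/10) = 1.087, G_1 = 10^(−0.361/10) = 0.9202
  Stage 2: F_2 = 10^(0.700/10) = 1.175, G_2 = 10^(10.4/10) = 10.96
  Stage 3: F_3 = 10^(6.78/10) = 4.764, G_3 = 10^(−4.75/10) = 0.3350
Friis cascade:
  F = 1.087 + (1.175 − 1)/0.9202 + (4.764 − 1)/10.09 = 1.650
NF = 10 log₁₀(1.650) = 2.17 dB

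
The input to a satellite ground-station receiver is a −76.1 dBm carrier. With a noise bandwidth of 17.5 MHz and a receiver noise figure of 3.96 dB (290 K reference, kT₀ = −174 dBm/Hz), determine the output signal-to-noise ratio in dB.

Noise floor: N = −174 + 10 log₁₀(B) + NF
10 log₁₀(1.75×10⁷) = 72.43 dB
N = −174 + 72.43 + 3.96 = −97.61 dBm
SNR = P_sig − N = −76.1 − (−97.61) = 21.51 dB → 21.5 dB

21.5 dB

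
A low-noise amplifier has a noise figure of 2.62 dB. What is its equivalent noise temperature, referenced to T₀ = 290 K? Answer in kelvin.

240 K

F = 10^(2.62/10) = 1.8281
T_e = (F − 1)·T₀ = (1.8281 − 1) × 290 = 240 K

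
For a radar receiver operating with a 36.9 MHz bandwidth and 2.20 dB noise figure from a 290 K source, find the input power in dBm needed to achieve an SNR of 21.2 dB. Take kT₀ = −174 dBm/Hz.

−74.9 dBm

Sensitivity = −174 + 10 log₁₀(B) + NF + SNR_min
= −174 + 75.67 + 2.20 + 21.2
= −74.93 dBm → −74.9 dBm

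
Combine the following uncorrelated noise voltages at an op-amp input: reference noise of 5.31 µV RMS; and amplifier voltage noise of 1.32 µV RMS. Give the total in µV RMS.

Uncorrelated sources add in power (mean-square): V_tot = √(ΣV_i²)
V_tot = √[(5.31×10⁻⁶)² + (1.32×10⁻⁶)²] = 5.47×10⁻⁶ V = 5.47 µV

5.47 µV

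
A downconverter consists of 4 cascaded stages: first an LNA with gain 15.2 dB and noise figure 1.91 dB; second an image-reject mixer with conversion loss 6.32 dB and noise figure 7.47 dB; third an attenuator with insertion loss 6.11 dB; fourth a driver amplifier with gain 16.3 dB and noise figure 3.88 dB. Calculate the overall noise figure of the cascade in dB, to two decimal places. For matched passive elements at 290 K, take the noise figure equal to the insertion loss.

Convert to linear (a loss of L dB is a gain of −L dB): F_i = 10^(NF_i/10), G_i = 10^(G_i,dB/10)
  Stage 1: F_1 = 10^(1.91/10) = 1.552, G_1 = 10^(15.2/10) = 33.11
  Stage 2: F_2 = 10^(7.47/10) = 5.585, G_2 = 10^(−6.32/10) = 0.2333
  Stage 3: F_3 = 10^(6.11/10) = 4.083, G_3 = 10^(−6.11/10) = 0.2449
  Stage 4: F_4 = 10^(3.88/10) = 2.443, G_4 = 10^(16.3/10) = 42.66
Friis cascade:
  F = 1.552 + (5.585 − 1)/33.11 + (4.083 − 1)/7.727 + (2.443 − 1)/1.892 = 2.853
NF = 10 log₁₀(2.853) = 4.55 dB

4.55 dB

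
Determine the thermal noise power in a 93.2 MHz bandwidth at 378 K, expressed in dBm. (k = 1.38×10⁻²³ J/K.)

P_n = kTB = 1.38×10⁻²³ × 378 × 9.32×10⁷ = 4.86×10⁻¹³ W
In dBm: 10 log₁₀(4.86×10⁻¹³ / 10⁻³) = −93.1 dBm

−93.1 dBm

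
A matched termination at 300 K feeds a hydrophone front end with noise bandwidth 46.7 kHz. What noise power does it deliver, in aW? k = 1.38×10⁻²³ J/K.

P_n = kTB = 1.38×10⁻²³ × 300 × 4.67×10⁴ = 1.93×10⁻¹⁶ W = 193 aW

193 aW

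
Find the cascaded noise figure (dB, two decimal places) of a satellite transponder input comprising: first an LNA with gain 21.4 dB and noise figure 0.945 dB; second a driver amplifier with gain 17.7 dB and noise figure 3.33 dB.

0.97 dB

Convert to linear (a loss of L dB is a gain of −L dB): F_i = 10^(NF_i/10), G_i = 10^(G_i,dB/10)
  Stage 1: F_1 = 10^(0.945/10) = 1.243, G_1 = 10^(21.4/10) = 138.0
  Stage 2: F_2 = 10^(3.33/10) = 2.153, G_2 = 10^(17.7/10) = 58.88
Friis cascade:
  F = 1.243 + (2.153 − 1)/138.0 = 1.251
NF = 10 log₁₀(1.251) = 0.97 dB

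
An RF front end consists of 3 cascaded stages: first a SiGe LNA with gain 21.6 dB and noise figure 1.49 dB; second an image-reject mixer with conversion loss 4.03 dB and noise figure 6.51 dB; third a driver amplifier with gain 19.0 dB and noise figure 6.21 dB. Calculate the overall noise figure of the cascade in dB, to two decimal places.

Convert to linear (a loss of L dB is a gain of −L dB): F_i = 10^(NF_i/10), G_i = 10^(G_i,dB/10)
  Stage 1: F_1 = 10^(1.49/10) = 1.409, G_1 = 10^(21.6/10) = 144.5
  Stage 2: F_2 = 10^(6.51/10) = 4.477, G_2 = 10^(−4.03/10) = 0.3954
  Stage 3: F_3 = 10^(6.21/10) = 4.178, G_3 = 10^(19.0/10) = 79.43
Friis cascade:
  F = 1.409 + (4.477 − 1)/144.5 + (4.178 − 1)/57.15 = 1.489
NF = 10 log₁₀(1.489) = 1.73 dB

1.73 dB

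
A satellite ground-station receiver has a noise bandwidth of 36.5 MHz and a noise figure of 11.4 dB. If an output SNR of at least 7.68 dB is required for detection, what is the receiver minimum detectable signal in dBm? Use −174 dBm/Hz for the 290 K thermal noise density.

Sensitivity = −174 + 10 log₁₀(B) + NF + SNR_min
= −174 + 75.62 + 11.4 + 7.68
= −79.30 dBm → −79.3 dBm

−79.3 dBm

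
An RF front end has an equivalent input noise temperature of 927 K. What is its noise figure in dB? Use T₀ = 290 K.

F = 1 + T_e/T₀ = 1 + 927/290 = 4.19655
NF = 10 log₁₀(4.19655) = 6.23 dB

6.23 dB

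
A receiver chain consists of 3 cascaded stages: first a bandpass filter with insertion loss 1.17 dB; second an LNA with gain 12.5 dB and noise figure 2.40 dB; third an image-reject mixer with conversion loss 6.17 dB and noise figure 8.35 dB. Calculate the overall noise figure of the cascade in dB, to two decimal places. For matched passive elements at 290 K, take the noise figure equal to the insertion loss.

4.32 dB

Convert to linear (a loss of L dB is a gain of −L dB): F_i = 10^(NF_i/10), G_i = 10^(G_i,dB/10)
  Stage 1: F_1 = 10^(1.17/10) = 1.309, G_1 = 10^(−1.17/10) = 0.7638
  Stage 2: F_2 = 10^(2.40/10) = 1.738, G_2 = 10^(12.5/10) = 17.78
  Stage 3: F_3 = 10^(8.35/10) = 6.839, G_3 = 10^(−6.17/10) = 0.2415
Friis cascade:
  F = 1.309 + (1.738 − 1)/0.7638 + (6.839 − 1)/13.58 = 2.705
NF = 10 log₁₀(2.705) = 4.32 dB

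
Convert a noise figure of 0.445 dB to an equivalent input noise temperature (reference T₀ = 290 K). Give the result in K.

31.3 K

F = 10^(0.445/10) = 1.1079
T_e = (F − 1)·T₀ = (1.1079 − 1) × 290 = 31.3 K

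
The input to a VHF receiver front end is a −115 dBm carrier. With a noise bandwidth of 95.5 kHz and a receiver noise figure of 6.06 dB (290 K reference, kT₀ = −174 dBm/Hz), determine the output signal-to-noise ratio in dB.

Noise floor: N = −174 + 10 log₁₀(B) + NF
10 log₁₀(9.55×10⁴) = 49.8 dB
N = −174 + 49.8 + 6.06 = −118.14 dBm
SNR = P_sig − N = −115 − (−118.14) = 3.14 dB → 3.1 dB

3.1 dB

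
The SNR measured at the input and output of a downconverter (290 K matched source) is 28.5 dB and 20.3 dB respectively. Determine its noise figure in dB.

8.2 dB

NF (dB) = SNR_in(dB) − SNR_out(dB) when the source is at T₀
NF = 28.5 − 20.3 = 8.2 dB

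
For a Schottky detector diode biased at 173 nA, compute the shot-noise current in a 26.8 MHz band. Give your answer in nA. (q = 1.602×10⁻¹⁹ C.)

I_n = √(2qI·B)
2qI·B = 2 × 1.602×10⁻¹⁹ × 1.73×10⁻⁷ × 2.68×10⁷ = 1.49×10⁻¹⁸ A²
I_n = √(1.49×10⁻¹⁸) = 1.22×10⁻⁹ A = 1.22 nA

1.22 nA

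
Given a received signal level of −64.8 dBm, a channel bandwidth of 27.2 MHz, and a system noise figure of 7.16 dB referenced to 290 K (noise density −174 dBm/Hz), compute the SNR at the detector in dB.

Noise floor: N = −174 + 10 log₁₀(B) + NF
10 log₁₀(2.72×10⁷) = 74.35 dB
N = −174 + 74.35 + 7.16 = −92.49 dBm
SNR = P_sig − N = −64.8 − (−92.49) = 27.69 dB → 27.7 dB

27.7 dB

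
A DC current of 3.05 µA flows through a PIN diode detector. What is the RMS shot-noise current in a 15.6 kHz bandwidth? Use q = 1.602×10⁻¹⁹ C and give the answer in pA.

I_n = √(2qI·B)
2qI·B = 2 × 1.602×10⁻¹⁹ × 3.05×10⁻⁶ × 1.56×10⁴ = 1.52×10⁻²⁰ A²
I_n = √(1.52×10⁻²⁰) = 1.23×10⁻¹⁰ A = 123 pA

123 pA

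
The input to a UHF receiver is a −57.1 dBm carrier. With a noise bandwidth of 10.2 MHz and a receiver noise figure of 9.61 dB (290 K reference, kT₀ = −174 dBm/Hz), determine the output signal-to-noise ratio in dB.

Noise floor: N = −174 + 10 log₁₀(B) + NF
10 log₁₀(1.02×10⁷) = 70.09 dB
N = −174 + 70.09 + 9.61 = −94.30 dBm
SNR = P_sig − N = −57.1 − (−94.30) = 37.20 dB → 37.2 dB

37.2 dB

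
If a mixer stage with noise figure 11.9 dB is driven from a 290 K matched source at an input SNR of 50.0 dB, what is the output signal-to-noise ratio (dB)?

38.1 dB

By definition F = SNR_in/SNR_out, so in dB: SNR_out = SNR_in − NF
SNR_out = 50.0 − 11.9 = 38.1 dB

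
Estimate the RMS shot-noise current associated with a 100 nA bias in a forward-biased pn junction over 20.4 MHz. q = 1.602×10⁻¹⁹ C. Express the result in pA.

808 pA

I_n = √(2qI·B)
2qI·B = 2 × 1.602×10⁻¹⁹ × 1.00×10⁻⁷ × 2.04×10⁷ = 6.54×10⁻¹⁹ A²
I_n = √(6.54×10⁻¹⁹) = 8.08×10⁻¹⁰ A = 808 pA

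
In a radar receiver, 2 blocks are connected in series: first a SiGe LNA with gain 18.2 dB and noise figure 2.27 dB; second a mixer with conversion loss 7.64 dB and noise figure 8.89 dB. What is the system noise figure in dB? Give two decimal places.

Convert to linear (a loss of L dB is a gain of −L dB): F_i = 10^(NF_i/10), G_i = 10^(G_i,dB/10)
  Stage 1: F_1 = 10^(2.27/10) = 1.687, G_1 = 10^(18.2/10) = 66.07
  Stage 2: F_2 = 10^(8.89/10) = 7.745, G_2 = 10^(−7.64/10) = 0.1722
Friis cascade:
  F = 1.687 + (7.745 − 1)/66.07 = 1.789
NF = 10 log₁₀(1.789) = 2.53 dB

2.53 dB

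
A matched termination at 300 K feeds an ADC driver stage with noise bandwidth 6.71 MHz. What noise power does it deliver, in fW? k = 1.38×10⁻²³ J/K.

P_n = kTB = 1.38×10⁻²³ × 300 × 6.71×10⁶ = 2.78×10⁻¹⁴ W = 27.8 fW

27.8 fW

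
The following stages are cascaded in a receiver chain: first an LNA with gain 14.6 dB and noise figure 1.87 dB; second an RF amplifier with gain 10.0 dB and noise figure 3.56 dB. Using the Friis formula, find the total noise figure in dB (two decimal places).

Convert to linear (a loss of L dB is a gain of −L dB): F_i = 10^(NF_i/10), G_i = 10^(G_i,dB/10)
  Stage 1: F_1 = 10^(1.87/10) = 1.538, G_1 = 10^(14.6/10) = 28.84
  Stage 2: F_2 = 10^(3.56/10) = 2.270, G_2 = 10^(10.0/10) = 10.00
Friis cascade:
  F = 1.538 + (2.270 − 1)/28.84 = 1.582
NF = 10 log₁₀(1.582) = 1.99 dB

1.99 dB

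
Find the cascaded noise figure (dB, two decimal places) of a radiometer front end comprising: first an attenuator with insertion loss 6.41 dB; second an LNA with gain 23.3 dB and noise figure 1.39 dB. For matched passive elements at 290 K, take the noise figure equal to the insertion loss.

Convert to linear (a loss of L dB is a gain of −L dB): F_i = 10^(NF_i/10), G_i = 10^(G_i,dB/10)
  Stage 1: F_1 = 10^(6.41/10) = 4.375, G_1 = 10^(−6.41/10) = 0.2286
  Stage 2: F_2 = 10^(1.39/10) = 1.377, G_2 = 10^(23.3/10) = 213.8
Friis cascade:
  F = 4.375 + (1.377 − 1)/0.2286 = 6.026
NF = 10 log₁₀(6.026) = 7.80 dB

7.80 dB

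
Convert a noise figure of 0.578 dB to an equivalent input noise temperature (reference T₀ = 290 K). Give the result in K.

41.3 K

F = 10^(0.578/10) = 1.14235
T_e = (F − 1)·T₀ = (1.14235 − 1) × 290 = 41.3 K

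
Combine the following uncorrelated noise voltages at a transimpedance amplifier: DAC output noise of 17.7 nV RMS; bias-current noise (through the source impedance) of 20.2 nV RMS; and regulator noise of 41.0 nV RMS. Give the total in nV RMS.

Uncorrelated sources add in power (mean-square): V_tot = √(ΣV_i²)
V_tot = √[(1.77×10⁻⁸)² + (2.02×10⁻⁸)² + (4.10×10⁻⁸)²] = 4.90×10⁻⁸ V = 49.0 nV

49.0 nV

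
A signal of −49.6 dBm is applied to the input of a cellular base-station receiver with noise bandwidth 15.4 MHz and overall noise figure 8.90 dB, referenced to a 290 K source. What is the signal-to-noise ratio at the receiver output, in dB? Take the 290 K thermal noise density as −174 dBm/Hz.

Noise floor: N = −174 + 10 log₁₀(B) + NF
10 log₁₀(1.54×10⁷) = 71.88 dB
N = −174 + 71.88 + 8.90 = −93.22 dBm
SNR = P_sig − N = −49.6 − (−93.22) = 43.62 dB → 43.6 dB

43.6 dB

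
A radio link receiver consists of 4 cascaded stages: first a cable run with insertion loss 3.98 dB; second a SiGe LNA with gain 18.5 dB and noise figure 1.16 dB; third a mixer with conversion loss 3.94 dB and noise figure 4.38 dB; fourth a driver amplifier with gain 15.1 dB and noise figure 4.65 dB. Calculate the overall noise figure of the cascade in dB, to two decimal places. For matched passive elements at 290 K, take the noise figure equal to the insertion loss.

5.43 dB

Convert to linear (a loss of L dB is a gain of −L dB): F_i = 10^(NF_i/10), G_i = 10^(G_i,dB/10)
  Stage 1: F_1 = 10^(3.98/10) = 2.500, G_1 = 10^(−3.98/10) = 0.3999
  Stage 2: F_2 = 10^(1.16/10) = 1.306, G_2 = 10^(18.5/10) = 70.79
  Stage 3: F_3 = 10^(4.38/10) = 2.742, G_3 = 10^(−3.94/10) = 0.4036
  Stage 4: F_4 = 10^(4.65/10) = 2.917, G_4 = 10^(15.1/10) = 32.36
Friis cascade:
  F = 2.500 + (1.306 − 1)/0.3999 + (2.742 − 1)/28.31 + (2.917 − 1)/11.43 = 3.495
NF = 10 log₁₀(3.495) = 5.43 dB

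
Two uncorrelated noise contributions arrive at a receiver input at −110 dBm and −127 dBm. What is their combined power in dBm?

−109.9 dBm

Convert to linear, add, convert back:
P₁ = 1.00×10⁻¹⁴ W, P₂ = 2.00×10⁻¹⁶ W
P_tot = 1.02×10⁻¹⁴ W → 10 log₁₀(P_tot / 10⁻³) = −109.9 dBm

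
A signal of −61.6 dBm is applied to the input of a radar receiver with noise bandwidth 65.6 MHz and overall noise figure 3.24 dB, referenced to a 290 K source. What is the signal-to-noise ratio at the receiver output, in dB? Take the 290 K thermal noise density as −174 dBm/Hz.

Noise floor: N = −174 + 10 log₁₀(B) + NF
10 log₁₀(6.56×10⁷) = 78.17 dB
N = −174 + 78.17 + 3.24 = −92.59 dBm
SNR = P_sig − N = −61.6 − (−92.59) = 30.99 dB → 31.0 dB

31.0 dB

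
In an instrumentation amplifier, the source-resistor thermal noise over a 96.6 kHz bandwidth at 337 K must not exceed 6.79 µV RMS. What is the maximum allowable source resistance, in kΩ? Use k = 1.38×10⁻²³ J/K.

Johnson–Nyquist: V_n = √(4kTRB) ⇒ R = V_n² / (4kTB)
4kTB = 4 × 1.38×10⁻²³ × 337 × 9.66×10⁴ = 1.80×10⁻¹⁵
R = (6.79×10⁻⁶)² / 1.80×10⁻¹⁵ = 2.57×10⁴ Ω = 25.7 kΩ

25.7 kΩ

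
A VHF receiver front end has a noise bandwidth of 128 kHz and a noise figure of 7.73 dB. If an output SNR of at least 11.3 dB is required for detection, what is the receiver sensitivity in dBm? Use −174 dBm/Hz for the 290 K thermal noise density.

−103.9 dBm

Sensitivity = −174 + 10 log₁₀(B) + NF + SNR_min
= −174 + 51.07 + 7.73 + 11.3
= −103.90 dBm → −103.9 dBm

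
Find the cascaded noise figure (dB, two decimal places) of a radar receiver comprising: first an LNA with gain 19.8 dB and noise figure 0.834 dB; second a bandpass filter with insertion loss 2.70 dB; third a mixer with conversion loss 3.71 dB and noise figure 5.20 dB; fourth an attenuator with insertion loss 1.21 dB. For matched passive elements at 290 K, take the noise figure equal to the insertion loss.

Convert to linear (a loss of L dB is a gain of −L dB): F_i = 10^(NF_i/10), G_i = 10^(G_i,dB/10)
  Stage 1: F_1 = 10^(0.834/10) = 1.212, G_1 = 10^(19.8/10) = 95.50
  Stage 2: F_2 = 10^(2.70/10) = 1.862, G_2 = 10^(−2.70/10) = 0.5370
  Stage 3: F_3 = 10^(5.20/10) = 3.311, G_3 = 10^(−3.71/10) = 0.4256
  Stage 4: F_4 = 10^(1.21/10) = 1.321, G_4 = 10^(−1.21/10) = 0.7568
Friis cascade:
  F = 1.212 + (1.862 − 1)/95.50 + (3.311 − 1)/51.29 + (1.321 − 1)/21.83 = 1.281
NF = 10 log₁₀(1.281) = 1.07 dB

1.07 dB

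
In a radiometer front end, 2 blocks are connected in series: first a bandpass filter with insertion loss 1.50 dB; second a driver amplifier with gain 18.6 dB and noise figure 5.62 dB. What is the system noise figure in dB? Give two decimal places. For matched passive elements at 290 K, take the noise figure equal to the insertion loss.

7.12 dB

Convert to linear (a loss of L dB is a gain of −L dB): F_i = 10^(NF_i/10), G_i = 10^(G_i,dB/10)
  Stage 1: F_1 = 10^(1.50/10) = 1.413, G_1 = 10^(−1.50/10) = 0.7079
  Stage 2: F_2 = 10^(5.62/10) = 3.648, G_2 = 10^(18.6/10) = 72.44
Friis cascade:
  F = 1.413 + (3.648 − 1)/0.7079 = 5.152
NF = 10 log₁₀(5.152) = 7.12 dB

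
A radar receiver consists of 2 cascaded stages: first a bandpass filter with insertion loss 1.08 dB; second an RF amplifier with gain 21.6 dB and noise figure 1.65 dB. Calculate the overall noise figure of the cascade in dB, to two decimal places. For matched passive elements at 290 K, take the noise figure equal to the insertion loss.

2.73 dB

Convert to linear (a loss of L dB is a gain of −L dB): F_i = 10^(NF_i/10), G_i = 10^(G_i,dB/10)
  Stage 1: F_1 = 10^(1.08/10) = 1.282, G_1 = 10^(−1.08/10) = 0.7798
  Stage 2: F_2 = 10^(1.65/10) = 1.462, G_2 = 10^(21.6/10) = 144.5
Friis cascade:
  F = 1.282 + (1.462 − 1)/0.7798 = 1.875
NF = 10 log₁₀(1.875) = 2.73 dB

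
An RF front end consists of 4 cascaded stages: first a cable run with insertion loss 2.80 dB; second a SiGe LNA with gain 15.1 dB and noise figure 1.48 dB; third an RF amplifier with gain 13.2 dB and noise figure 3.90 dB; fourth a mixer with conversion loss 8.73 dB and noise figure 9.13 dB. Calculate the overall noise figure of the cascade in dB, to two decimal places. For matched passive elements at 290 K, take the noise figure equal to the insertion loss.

4.45 dB

Convert to linear (a loss of L dB is a gain of −L dB): F_i = 10^(NF_i/10), G_i = 10^(G_i,dB/10)
  Stage 1: F_1 = 10^(2.80/10) = 1.905, G_1 = 10^(−2.80/10) = 0.5248
  Stage 2: F_2 = 10^(1.48/10) = 1.406, G_2 = 10^(15.1/10) = 32.36
  Stage 3: F_3 = 10^(3.90/10) = 2.455, G_3 = 10^(13.2/10) = 20.89
  Stage 4: F_4 = 10^(9.13/10) = 8.185, G_4 = 10^(−8.73/10) = 0.1340
Friis cascade:
  F = 1.905 + (1.406 − 1)/0.5248 + (2.455 − 1)/16.98 + (8.185 − 1)/354.8 = 2.785
NF = 10 log₁₀(2.785) = 4.45 dB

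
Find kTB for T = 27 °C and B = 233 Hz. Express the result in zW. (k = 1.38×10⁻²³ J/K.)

T = 27 °C + 273.15 = 300.15 K
P_n = kTB = 1.38×10⁻²³ × 300.15 × 2.33×10² = 9.65×10⁻¹⁹ W = 965 zW

965 zW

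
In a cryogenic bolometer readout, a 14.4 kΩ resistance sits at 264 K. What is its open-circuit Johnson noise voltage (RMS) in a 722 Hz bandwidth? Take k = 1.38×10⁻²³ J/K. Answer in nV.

389 nV

V_n = √(4kTRB)
4kTRB = 4 × 1.38×10⁻²³ × 264 × 1.44×10⁴ × 7.22×10² = 1.52×10⁻¹³ V²
V_n = √(1.52×10⁻¹³) = 3.89×10⁻⁷ V = 389 nV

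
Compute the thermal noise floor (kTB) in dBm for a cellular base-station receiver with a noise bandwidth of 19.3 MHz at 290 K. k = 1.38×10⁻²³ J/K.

−101.1 dBm

P_n = kTB = 1.38×10⁻²³ × 290 × 1.93×10⁷ = 7.72×10⁻¹⁴ W
In dBm: 10 log₁₀(7.72×10⁻¹⁴ / 10⁻³) = −101.1 dBm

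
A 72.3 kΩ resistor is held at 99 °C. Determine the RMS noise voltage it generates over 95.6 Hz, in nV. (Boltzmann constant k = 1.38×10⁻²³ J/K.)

T = 99 °C + 273.15 = 372.15 K
V_n = √(4kTRB)
4kTRB = 4 × 1.38×10⁻²³ × 372.15 × 7.23×10⁴ × 9.56×10¹ = 1.42×10⁻¹³ V²
V_n = √(1.42×10⁻¹³) = 3.77×10⁻⁷ V = 377 nV

377 nV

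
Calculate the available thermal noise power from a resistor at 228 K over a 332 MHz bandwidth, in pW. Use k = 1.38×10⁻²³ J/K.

1.04 pW

P_n = kTB = 1.38×10⁻²³ × 228 × 3.32×10⁸ = 1.04×10⁻¹² W = 1.04 pW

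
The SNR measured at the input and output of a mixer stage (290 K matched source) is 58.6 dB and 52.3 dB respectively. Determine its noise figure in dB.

6.3 dB

NF (dB) = SNR_in(dB) − SNR_out(dB) when the source is at T₀
NF = 58.6 − 52.3 = 6.3 dB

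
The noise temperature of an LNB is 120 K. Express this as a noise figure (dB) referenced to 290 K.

1.50 dB

F = 1 + T_e/T₀ = 1 + 120/290 = 1.41379
NF = 10 log₁₀(1.41379) = 1.50 dB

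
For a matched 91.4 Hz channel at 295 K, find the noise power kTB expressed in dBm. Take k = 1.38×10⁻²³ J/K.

P_n = kTB = 1.38×10⁻²³ × 295 × 9.14×10¹ = 3.72×10⁻¹⁹ W
In dBm: 10 log₁₀(3.72×10⁻¹⁹ / 10⁻³) = −154.3 dBm

−154.3 dBm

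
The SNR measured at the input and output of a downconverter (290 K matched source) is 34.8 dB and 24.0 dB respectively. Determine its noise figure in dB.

10.8 dB

NF (dB) = SNR_in(dB) − SNR_out(dB) when the source is at T₀
NF = 34.8 − 24.0 = 10.8 dB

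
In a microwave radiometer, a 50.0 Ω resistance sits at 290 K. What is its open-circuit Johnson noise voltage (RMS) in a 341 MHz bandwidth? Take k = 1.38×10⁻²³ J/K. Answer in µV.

V_n = √(4kTRB)
4kTRB = 4 × 1.38×10⁻²³ × 290 × 5.00×10¹ × 3.41×10⁸ = 2.73×10⁻¹⁰ V²
V_n = √(2.73×10⁻¹⁰) = 1.65×10⁻⁵ V = 16.5 µV

16.5 µV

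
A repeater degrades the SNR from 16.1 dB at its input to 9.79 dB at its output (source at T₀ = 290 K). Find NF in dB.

NF (dB) = SNR_in(dB) − SNR_out(dB) when the source is at T₀
NF = 16.1 − 9.79 = 6.31 dB

6.31 dB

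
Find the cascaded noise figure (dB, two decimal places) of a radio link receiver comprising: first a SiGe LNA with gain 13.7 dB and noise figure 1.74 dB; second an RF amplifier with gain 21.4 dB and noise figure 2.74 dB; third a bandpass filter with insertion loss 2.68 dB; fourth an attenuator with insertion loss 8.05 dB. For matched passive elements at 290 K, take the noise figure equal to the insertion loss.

1.86 dB

Convert to linear (a loss of L dB is a gain of −L dB): F_i = 10^(NF_i/10), G_i = 10^(G_i,dB/10)
  Stage 1: F_1 = 10^(1.74/10) = 1.493, G_1 = 10^(13.7/10) = 23.44
  Stage 2: F_2 = 10^(2.74/10) = 1.879, G_2 = 10^(21.4/10) = 138.0
  Stage 3: F_3 = 10^(2.68/10) = 1.854, G_3 = 10^(−2.68/10) = 0.5395
  Stage 4: F_4 = 10^(8.05/10) = 6.383, G_4 = 10^(−8.05/10) = 0.1567
Friis cascade:
  F = 1.493 + (1.879 − 1)/23.44 + (1.854 − 1)/3236 + (6.383 − 1)/1746 = 1.534
NF = 10 log₁₀(1.534) = 1.86 dB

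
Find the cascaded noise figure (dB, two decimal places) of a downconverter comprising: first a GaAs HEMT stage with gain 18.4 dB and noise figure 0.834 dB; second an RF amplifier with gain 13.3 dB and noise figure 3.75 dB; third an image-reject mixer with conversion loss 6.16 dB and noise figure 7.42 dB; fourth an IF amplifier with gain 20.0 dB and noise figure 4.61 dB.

Convert to linear (a loss of L dB is a gain of −L dB): F_i = 10^(NF_i/10), G_i = 10^(G_i,dB/10)
  Stage 1: F_1 = 10^(0.834/10) = 1.212, G_1 = 10^(18.4/10) = 69.18
  Stage 2: F_2 = 10^(3.75/10) = 2.371, G_2 = 10^(13.3/10) = 21.38
  Stage 3: F_3 = 10^(7.42/10) = 5.521, G_3 = 10^(−6.16/10) = 0.2421
  Stage 4: F_4 = 10^(4.61/10) = 2.891, G_4 = 10^(20.0/10) = 100.0
Friis cascade:
  F = 1.212 + (2.371 − 1)/69.18 + (5.521 − 1)/1479 + (2.891 − 1)/358.1 = 1.240
NF = 10 log₁₀(1.240) = 0.93 dB

0.93 dB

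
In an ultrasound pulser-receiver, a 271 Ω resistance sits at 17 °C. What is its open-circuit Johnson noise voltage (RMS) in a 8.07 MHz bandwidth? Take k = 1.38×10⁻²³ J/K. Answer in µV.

T = 17 °C + 273.15 = 290.15 K
V_n = √(4kTRB)
4kTRB = 4 × 1.38×10⁻²³ × 290.15 × 2.71×10² × 8.07×10⁶ = 3.50×10⁻¹¹ V²
V_n = √(3.50×10⁻¹¹) = 5.92×10⁻⁶ V = 5.92 µV

5.92 µV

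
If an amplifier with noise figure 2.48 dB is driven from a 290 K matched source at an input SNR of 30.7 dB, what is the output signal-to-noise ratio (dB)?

By definition F = SNR_in/SNR_out, so in dB: SNR_out = SNR_in − NF
SNR_out = 30.7 − 2.48 = 28.22 dB

28.22 dB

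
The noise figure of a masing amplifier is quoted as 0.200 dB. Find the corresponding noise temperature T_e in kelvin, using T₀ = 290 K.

F = 10^(0.200/10) = 1.04713
T_e = (F − 1)·T₀ = (1.04713 − 1) × 290 = 13.7 K

13.7 K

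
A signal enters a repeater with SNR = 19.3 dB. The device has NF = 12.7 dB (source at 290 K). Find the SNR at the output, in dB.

6.6 dB

By definition F = SNR_in/SNR_out, so in dB: SNR_out = SNR_in − NF
SNR_out = 19.3 − 12.7 = 6.6 dB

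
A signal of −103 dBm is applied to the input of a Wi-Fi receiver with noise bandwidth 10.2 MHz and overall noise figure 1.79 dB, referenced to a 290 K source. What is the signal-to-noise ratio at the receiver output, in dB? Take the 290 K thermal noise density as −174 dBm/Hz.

Noise floor: N = −174 + 10 log₁₀(B) + NF
10 log₁₀(1.02×10⁷) = 70.09 dB
N = −174 + 70.09 + 1.79 = −102.12 dBm
SNR = P_sig − N = −103 − (−102.12) = −0.88 dB → −0.9 dB

−0.9 dB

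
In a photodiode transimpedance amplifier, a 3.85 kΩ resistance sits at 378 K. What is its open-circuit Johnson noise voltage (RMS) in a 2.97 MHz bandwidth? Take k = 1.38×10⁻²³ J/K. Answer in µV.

15.4 µV

V_n = √(4kTRB)
4kTRB = 4 × 1.38×10⁻²³ × 378 × 3.85×10³ × 2.97×10⁶ = 2.39×10⁻¹⁰ V²
V_n = √(2.39×10⁻¹⁰) = 1.54×10⁻⁵ V = 15.4 µV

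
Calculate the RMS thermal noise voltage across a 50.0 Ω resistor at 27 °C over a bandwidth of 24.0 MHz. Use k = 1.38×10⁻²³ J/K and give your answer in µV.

4.46 µV

T = 27 °C + 273.15 = 300.15 K
V_n = √(4kTRB)
4kTRB = 4 × 1.38×10⁻²³ × 300.15 × 5.00×10¹ × 2.40×10⁷ = 1.99×10⁻¹¹ V²
V_n = √(1.99×10⁻¹¹) = 4.46×10⁻⁶ V = 4.46 µV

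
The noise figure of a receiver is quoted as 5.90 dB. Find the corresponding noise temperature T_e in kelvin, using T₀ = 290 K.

838 K

F = 10^(5.90/10) = 3.89045
T_e = (F − 1)·T₀ = (3.89045 − 1) × 290 = 838 K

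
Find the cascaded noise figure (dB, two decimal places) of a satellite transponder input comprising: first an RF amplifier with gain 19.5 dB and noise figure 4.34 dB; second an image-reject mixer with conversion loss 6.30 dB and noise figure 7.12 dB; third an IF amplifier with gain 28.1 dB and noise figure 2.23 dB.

4.46 dB

Convert to linear (a loss of L dB is a gain of −L dB): F_i = 10^(NF_i/10), G_i = 10^(G_i,dB/10)
  Stage 1: F_1 = 10^(4.34/10) = 2.716, G_1 = 10^(19.5/10) = 89.13
  Stage 2: F_2 = 10^(7.12/10) = 5.152, G_2 = 10^(−6.30/10) = 0.2344
  Stage 3: F_3 = 10^(2.23/10) = 1.671, G_3 = 10^(28.1/10) = 645.7
Friis cascade:
  F = 2.716 + (5.152 − 1)/89.13 + (1.671 − 1)/20.89 = 2.795
NF = 10 log₁₀(2.795) = 4.46 dB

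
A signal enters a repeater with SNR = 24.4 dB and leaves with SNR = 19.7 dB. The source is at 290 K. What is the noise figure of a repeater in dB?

NF (dB) = SNR_in(dB) − SNR_out(dB) when the source is at T₀
NF = 24.4 − 19.7 = 4.7 dB

4.7 dB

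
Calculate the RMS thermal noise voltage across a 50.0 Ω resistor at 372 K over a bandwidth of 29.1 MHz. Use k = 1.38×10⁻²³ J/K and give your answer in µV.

V_n = √(4kTRB)
4kTRB = 4 × 1.38×10⁻²³ × 372 × 5.00×10¹ × 2.91×10⁷ = 2.99×10⁻¹¹ V²
V_n = √(2.99×10⁻¹¹) = 5.47×10⁻⁶ V = 5.47 µV

5.47 µV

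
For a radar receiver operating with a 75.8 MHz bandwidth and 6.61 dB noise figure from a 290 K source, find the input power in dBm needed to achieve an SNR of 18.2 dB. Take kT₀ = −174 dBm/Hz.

Sensitivity = −174 + 10 log₁₀(B) + NF + SNR_min
= −174 + 78.8 + 6.61 + 18.2
= −70.39 dBm → −70.4 dBm

−70.4 dBm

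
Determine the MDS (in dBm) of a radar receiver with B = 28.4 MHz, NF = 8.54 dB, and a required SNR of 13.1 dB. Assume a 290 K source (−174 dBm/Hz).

Sensitivity = −174 + 10 log₁₀(B) + NF + SNR_min
= −174 + 74.53 + 8.54 + 13.1
= −77.83 dBm → −77.8 dBm

−77.8 dBm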